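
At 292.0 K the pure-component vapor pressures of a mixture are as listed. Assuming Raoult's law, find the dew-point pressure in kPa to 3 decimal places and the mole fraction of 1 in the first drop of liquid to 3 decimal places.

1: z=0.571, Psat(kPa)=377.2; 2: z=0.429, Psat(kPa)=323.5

At the dew point ψ → 1, so Σzᵢ/Kᵢ = 1 with Kᵢ = Pᵢˢᵃᵗ/P ⇒ 1/P = Σzᵢ/Pᵢˢᵃᵗ.
1/P = 0.571/377.2 + 0.429/323.5 = 0.002840 ⇒ P = 352.124 kPa
xᵢ = zᵢP/Pᵢˢᵃᵗ ⇒ x_1 = 0.571·352.124/377.2 = 0.533

Pdew = 352.124 kPa, x_1 = 0.533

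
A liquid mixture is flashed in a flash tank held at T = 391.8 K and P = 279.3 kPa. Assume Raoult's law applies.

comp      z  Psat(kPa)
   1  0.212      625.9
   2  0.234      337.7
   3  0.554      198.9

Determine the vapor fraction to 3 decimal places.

ψ = 0.608

Raoult's law: Kᵢ = Pᵢˢᵃᵗ/P = Pᵢˢᵃᵗ/279.3.
  K_1 = 625.9/279.3 = 2.24096, K_2 = 337.7/279.3 = 1.20909, K_3 = 198.9/279.3 = 0.71214
Rachford–Rice: g(ψ) = Σ zᵢ(Kᵢ−1)/(1+ψ(Kᵢ−1)) = 0.
Check two-phase: ΣzᵢKᵢ = 1.153 > 1 and Σzᵢ/Kᵢ = 1.066 > 1, so g(0) = 0.153 > 0 and g(1) = -0.066 < 0.
Newton–Raphson from ψ = 0.5:
  ψ = 0.500: g = 0.0204, g' = -0.195 → ψ = 0.604
  ψ = 0.604: g = 0.0007, g' = -0.182 → ψ = 0.608
Converged at ψ = 0.608.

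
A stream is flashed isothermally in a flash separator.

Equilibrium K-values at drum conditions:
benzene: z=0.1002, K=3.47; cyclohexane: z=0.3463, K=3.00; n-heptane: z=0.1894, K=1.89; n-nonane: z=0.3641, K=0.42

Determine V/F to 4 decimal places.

V/F = 0.8701

Material balance + equilibrium reduce to Σ zᵢ(Kᵢ−1)/(1+V/F(Kᵢ−1)) = 0.
g(0) = ΣzᵢKᵢ − 1 = 0.8975 and g(1) = 1 − Σzᵢ/Kᵢ = -0.1114, so a root lies in (0, 1).
Newton–Raphson from V/F = 0.45:
  V/F = 0.4500: g = 0.31634, g' = -0.8216 → V/F = 0.8350
  V/F = 0.8350: g = 0.02740, g' = -0.7694 → V/F = 0.8706
  V/F = 0.8706: g = -0.00041, g' = -0.7934 → V/F = 0.8701
Converged at V/F = 0.8701.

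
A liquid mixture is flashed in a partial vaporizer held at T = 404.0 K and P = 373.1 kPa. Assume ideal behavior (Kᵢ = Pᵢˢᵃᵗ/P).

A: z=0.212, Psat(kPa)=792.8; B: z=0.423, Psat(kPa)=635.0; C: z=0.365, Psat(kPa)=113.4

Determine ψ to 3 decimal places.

ψ = 0.473

Raoult's law: Kᵢ = Pᵢˢᵃᵗ/P = Pᵢˢᵃᵗ/373.1.
  K_A = 792.8/373.1 = 2.12490, K_B = 635.0/373.1 = 1.70196, K_C = 113.4/373.1 = 0.30394
Let ψ = V/F and solve Σ zᵢ(Kᵢ−1)/(1+ψ(Kᵢ−1)) = 0.
Feasibility: ΣzᵢKᵢ = 1.281, Σzᵢ/Kᵢ = 1.549 — both > 1, two phases present.
Iterate (Newton) starting at ψ = 0.5:
  ψ = 0.500: g = -0.0173, g' = -0.640 → ψ = 0.473
Converged at ψ = 0.473.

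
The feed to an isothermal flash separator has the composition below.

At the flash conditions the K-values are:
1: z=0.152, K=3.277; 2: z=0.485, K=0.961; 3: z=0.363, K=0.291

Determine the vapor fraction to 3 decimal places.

ψ = 0.081

Iterate (Newton) starting at ψ = 0.66:
  ψ = 0.660: g = -0.3648, g' = -0.771 → ψ = 0.187
  ψ = 0.187: g = -0.0729, g' = -0.631 → ψ = 0.071
  ψ = 0.071: g = 0.0077, g' = -0.786 → ψ = 0.081
Converged at ψ = 0.081.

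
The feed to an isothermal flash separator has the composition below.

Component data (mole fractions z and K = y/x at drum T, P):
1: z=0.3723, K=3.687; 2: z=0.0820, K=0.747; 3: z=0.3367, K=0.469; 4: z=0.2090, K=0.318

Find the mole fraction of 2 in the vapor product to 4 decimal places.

Let ψ = V/F and solve Σ zᵢ(Kᵢ−1)/(1+ψ(Kᵢ−1)) = 0.
g(0) = ΣzᵢKᵢ − 1 = 0.6583 and g(1) = 1 − Σzᵢ/Kᵢ = -0.5859, so a root lies in (0, 1).
Newton iteration, ψ⁰ = 0.61:
  ψ = 0.6100: g = -0.15399, g' = -0.8860 → ψ = 0.4362
  ψ = 0.4362: g = 0.00166, g' = -0.9342 → ψ = 0.4380
Converged at ψ = 0.4380.
Compositions from xᵢ = zᵢ/(1+ψ(Kᵢ−1)), yᵢ = Kᵢxᵢ:
  1: x = 0.1710, y = 0.6306
  2: x = 0.0922, y = 0.0689
  3: x = 0.4387, y = 0.2058
  4: x = 0.2980, y = 0.0948

y_2 = 0.0689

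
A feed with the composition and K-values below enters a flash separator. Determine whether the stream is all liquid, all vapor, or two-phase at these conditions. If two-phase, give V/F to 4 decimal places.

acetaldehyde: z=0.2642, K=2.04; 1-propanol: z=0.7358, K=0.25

all liquid

ΣzᵢKᵢ = 0.7229; Σzᵢ/Kᵢ = 3.0727.
Since ΣzᵢKᵢ < 1 the mixture is below its bubble point — single liquid phase.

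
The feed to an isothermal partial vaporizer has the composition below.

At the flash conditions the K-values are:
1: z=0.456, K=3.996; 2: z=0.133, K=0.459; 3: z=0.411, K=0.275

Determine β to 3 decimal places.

β = 0.485

Let β = V/F and solve Σ zᵢ(Kᵢ−1)/(1+β(Kᵢ−1)) = 0.
Feasibility: ΣzᵢKᵢ = 1.996, Σzᵢ/Kᵢ = 1.898 — both > 1, two phases present.
Newton–Raphson from β = 0.45:
  β = 0.450: g = 0.0444, g' = -1.286 → β = 0.485
Converged at β = 0.485.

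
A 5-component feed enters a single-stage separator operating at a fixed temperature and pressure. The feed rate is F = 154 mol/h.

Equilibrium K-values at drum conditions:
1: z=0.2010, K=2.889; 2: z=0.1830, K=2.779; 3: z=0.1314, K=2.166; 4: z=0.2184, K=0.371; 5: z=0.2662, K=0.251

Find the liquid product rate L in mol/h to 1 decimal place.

Let ψ = V/F and solve Σ zᵢ(Kᵢ−1)/(1+ψ(Kᵢ−1)) = 0.
Feasibility: ΣzᵢKᵢ = 1.5217, Σzᵢ/Kᵢ = 1.8453 — both > 1, two phases present.
Newton–Raphson from ψ = 0.5:
  ψ = 0.5000: g = -0.05481, g' = -0.9888 → ψ = 0.4446
  ψ = 0.4446: g = -0.00055, g' = -0.9721 → ψ = 0.4440
Converged at ψ = 0.4440.
Then V = ψ·F = 0.4440·154 = 68.4 mol/h and L = F − V = 85.6 mol/h.

L = 85.6 mol/h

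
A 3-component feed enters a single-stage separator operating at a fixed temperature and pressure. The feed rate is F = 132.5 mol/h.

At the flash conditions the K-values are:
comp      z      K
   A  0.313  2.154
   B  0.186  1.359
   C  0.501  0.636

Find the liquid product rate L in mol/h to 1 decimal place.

L = 35.5 mol/h

Rachford–Rice: g(V/F) = Σ zᵢ(Kᵢ−1)/(1+V/F(Kᵢ−1)) = 0.
Check two-phase: ΣzᵢKᵢ = 1.246 > 1 and Σzᵢ/Kᵢ = 1.070 > 1, so g(0) = 0.246 > 0 and g(1) = -0.070 < 0.
Newton–Raphson from V/F = 0.5:
  V/F = 0.500: g = 0.0627, g' = -0.284 → V/F = 0.721
  V/F = 0.721: g = 0.0030, g' = -0.261 → V/F = 0.732
Converged at V/F = 0.732.
Then V = V/F·F = 0.7323·132.5 = 97.0 mol/h and L = F − V = 35.5 mol/h.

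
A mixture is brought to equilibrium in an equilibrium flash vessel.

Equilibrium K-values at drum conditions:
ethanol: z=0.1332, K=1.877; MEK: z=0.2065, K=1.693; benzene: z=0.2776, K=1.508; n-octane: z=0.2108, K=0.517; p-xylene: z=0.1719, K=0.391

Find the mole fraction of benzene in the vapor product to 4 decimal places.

Material balance + equilibrium reduce to Σ zᵢ(Kᵢ−1)/(1+V/F(Kᵢ−1)) = 0.
g(0) = ΣzᵢKᵢ − 1 = 0.1944 and g(1) = 1 − Σzᵢ/Kᵢ = -0.2244, so a root lies in (0, 1).
Newton iteration, V/F⁰ = 0.49:
  V/F = 0.4900: g = 0.01885, g' = -0.3652 → V/F = 0.5416
  V/F = 0.5416: g = -0.00026, g' = -0.3757 → V/F = 0.5409
Converged at V/F = 0.5409.
Compositions from xᵢ = zᵢ/(1+V/F(Kᵢ−1)), yᵢ = Kᵢxᵢ:
  ethanol: x = 0.0903, y = 0.1696
  MEK: x = 0.1502, y = 0.2543
  benzene: x = 0.2178, y = 0.3284
  n-octane: x = 0.2854, y = 0.1475
  p-xylene: x = 0.2563, y = 0.1002

y_benzene = 0.3284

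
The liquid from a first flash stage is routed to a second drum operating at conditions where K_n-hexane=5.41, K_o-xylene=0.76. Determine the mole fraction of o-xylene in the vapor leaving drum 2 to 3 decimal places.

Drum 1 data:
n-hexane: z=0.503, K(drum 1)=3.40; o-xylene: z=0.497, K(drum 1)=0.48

y_o-xylene (drum 2) = 0.721

Drum 1:
Newton iteration, ψ₁⁰ = 0.5:
  ψ₁ = 0.500: g = 0.1995, g' = -0.844 → ψ₁ = 0.736
  ψ₁ = 0.736: g = 0.0174, g' = -0.731 → ψ₁ = 0.760
Converged at ψ₁ = 0.760.
Drum-1 compositions:
  n-hexane: x = 0.178, y = 0.605
  o-xylene: x = 0.822, y = 0.395
Drum-2 feed = drum-1 liquid: z₂ = (0.1781, 0.8219).
Drum 2:
Rachford–Rice: g(ψ₂) = Σ zᵢ(Kᵢ−1)/(1+ψ₂(Kᵢ−1)) = 0.
Feasibility: ΣzᵢKᵢ = 1.588, Σzᵢ/Kᵢ = 1.114 — both > 1, two phases present.
Newton–Raphson from ψ₂ = 0.43:
  ψ₂ = 0.430: g = 0.0512, g' = -0.472 → ψ₂ = 0.539
  ψ₂ = 0.539: g = 0.0062, g' = -0.367 → ψ₂ = 0.555
  ψ₂ = 0.555: g = 0.0001, g' = -0.354 → ψ₂ = 0.556
Converged at ψ₂ = 0.556.
  n-hexane: x = 0.052, y = 0.279
  o-xylene: x = 0.948, y = 0.721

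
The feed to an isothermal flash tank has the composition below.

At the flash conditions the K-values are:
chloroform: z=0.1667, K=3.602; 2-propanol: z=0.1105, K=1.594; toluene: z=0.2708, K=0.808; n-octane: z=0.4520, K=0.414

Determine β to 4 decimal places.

Rachford–Rice: g(β) = Σ zᵢ(Kᵢ−1)/(1+β(Kᵢ−1)) = 0.
Feasibility: ΣzᵢKᵢ = 1.1825, Σzᵢ/Kᵢ = 1.5425 — both > 1, two phases present.
Newton–Raphson from β = 0.44:
  β = 0.4400: g = -0.15942, g' = -0.5635 → β = 0.1571
  β = 0.1571: g = 0.02258, g' = -0.8002 → β = 0.1853
  β = 0.1853: g = 0.00071, g' = -0.7514 → β = 0.1863
Converged at β = 0.1863.

β = 0.1863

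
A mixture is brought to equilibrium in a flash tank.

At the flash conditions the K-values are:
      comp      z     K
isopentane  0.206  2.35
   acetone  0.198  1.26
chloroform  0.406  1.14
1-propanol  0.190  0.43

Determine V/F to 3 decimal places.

V/F = 0.887

Material balance + equilibrium reduce to Σ zᵢ(Kᵢ−1)/(1+V/F(Kᵢ−1)) = 0.
g(0) = ΣzᵢKᵢ − 1 = 0.278 and g(1) = 1 − Σzᵢ/Kᵢ = -0.043, so a root lies in (0, 1).
Newton iteration, V/F⁰ = 0.36:
  V/F = 0.360: g = 0.1521, g' = -0.286 → V/F = 0.891
  V/F = 0.891: g = -0.0016, g' = -0.348 → V/F = 0.887
Converged at V/F = 0.887.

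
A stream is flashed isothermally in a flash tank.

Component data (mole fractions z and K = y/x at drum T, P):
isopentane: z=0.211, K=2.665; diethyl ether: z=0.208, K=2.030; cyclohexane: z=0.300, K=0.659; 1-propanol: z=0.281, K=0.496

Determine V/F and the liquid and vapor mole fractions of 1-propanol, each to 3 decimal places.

Material balance + equilibrium reduce to Σ zᵢ(Kᵢ−1)/(1+V/F(Kᵢ−1)) = 0.
g(0) = ΣzᵢKᵢ − 1 = 0.322 and g(1) = 1 − Σzᵢ/Kᵢ = -0.203, so a root lies in (0, 1).
Iterate (Newton) starting at V/F = 0.5:
  V/F = 0.500: g = 0.0205, g' = -0.449 → V/F = 0.546
Converged at V/F = 0.546.
Compositions from xᵢ = zᵢ/(1+V/F(Kᵢ−1)), yᵢ = Kᵢxᵢ:
  isopentane: x = 0.111, y = 0.295
  diethyl ether: x = 0.133, y = 0.270
  cyclohexane: x = 0.369, y = 0.243
  1-propanol: x = 0.388, y = 0.192

V/F = 0.546, x_1-propanol = 0.388, y_1-propanol = 0.192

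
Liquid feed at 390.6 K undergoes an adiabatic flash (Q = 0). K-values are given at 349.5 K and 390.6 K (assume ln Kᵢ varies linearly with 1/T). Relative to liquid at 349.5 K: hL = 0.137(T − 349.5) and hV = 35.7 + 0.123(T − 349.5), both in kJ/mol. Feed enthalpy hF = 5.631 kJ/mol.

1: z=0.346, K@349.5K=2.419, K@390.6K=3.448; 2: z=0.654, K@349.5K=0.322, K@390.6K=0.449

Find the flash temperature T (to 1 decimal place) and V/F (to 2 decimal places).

T = 357.9 K, V/F = 0.13

Adiabatic flash: solve Rachford–Rice at each trial T, then check hF = ψ·hV(T) + (1−ψ)·hL(T).
  T = 349.5 K: K = (2.419, 0.322), RR gives ψ = 0.049, H_out = 1.765 kJ/mol
  T = 390.6 K: K = (3.448, 0.449), RR gives ψ = 0.361, H_out = 18.303 kJ/mol
  T = 370.1 K: K = (2.918, 0.384), RR gives ψ = 0.221, H_out = 10.634 kJ/mol
  T = 359.8 K: K = (2.664, 0.352), RR gives ψ = 0.141, H_out = 6.435 kJ/mol
  T = 354.6 K: K = (2.539, 0.337), RR gives ψ = 0.097, H_out = 4.152 kJ/mol
  T = 357.2 K: K = (2.601, 0.345), RR gives ψ = 0.120, H_out = 5.310 kJ/mol
  T = 358.5 K: K = (2.632, 0.349), RR gives ψ = 0.131, H_out = 5.876 kJ/mol
Linear interpolation between T = 357.2 (H_out = 5.310) and T = 358.5 (H_out = 5.876) on hF = 5.631 gives T ≈ 357.9 K, at which ψ = 0.13.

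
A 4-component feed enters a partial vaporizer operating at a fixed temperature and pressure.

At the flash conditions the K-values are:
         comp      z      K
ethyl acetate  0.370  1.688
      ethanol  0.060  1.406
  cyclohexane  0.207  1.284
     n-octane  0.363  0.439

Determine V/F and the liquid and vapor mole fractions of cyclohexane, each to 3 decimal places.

V/F = 0.434, x_cyclohexane = 0.184, y_cyclohexane = 0.237

Material balance + equilibrium reduce to Σ zᵢ(Kᵢ−1)/(1+V/F(Kᵢ−1)) = 0.
Feasibility: ΣzᵢKᵢ = 1.134, Σzᵢ/Kᵢ = 1.250 — both > 1, two phases present.
Newton–Raphson from V/F = 0.54:
  V/F = 0.540: g = -0.0356, g' = -0.347 → V/F = 0.438
  V/F = 0.438: g = -0.0013, g' = -0.324 → V/F = 0.434
Converged at V/F = 0.434.
Compositions from xᵢ = zᵢ/(1+V/F(Kᵢ−1)), yᵢ = Kᵢxᵢ:
  ethyl acetate: x = 0.285, y = 0.481
  ethanol: x = 0.051, y = 0.072
  cyclohexane: x = 0.184, y = 0.237
  n-octane: x = 0.480, y = 0.211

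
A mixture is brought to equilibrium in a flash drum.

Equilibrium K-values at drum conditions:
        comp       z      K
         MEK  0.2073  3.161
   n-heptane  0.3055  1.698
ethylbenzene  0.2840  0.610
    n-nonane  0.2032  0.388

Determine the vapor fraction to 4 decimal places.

ψ = 0.6081

Rachford–Rice: g(ψ) = Σ zᵢ(Kᵢ−1)/(1+ψ(Kᵢ−1)) = 0.
Check two-phase: ΣzᵢKᵢ = 1.4261 > 1 and Σzᵢ/Kᵢ = 1.2348 > 1, so g(0) = 0.4261 > 0 and g(1) = -0.2348 < 0.
Newton–Raphson from ψ = 0.41:
  ψ = 0.4100: g = 0.10546, g' = -0.5590 → ψ = 0.5987
  ψ = 0.5987: g = 0.00493, g' = -0.5211 → ψ = 0.6081
Converged at ψ = 0.6081.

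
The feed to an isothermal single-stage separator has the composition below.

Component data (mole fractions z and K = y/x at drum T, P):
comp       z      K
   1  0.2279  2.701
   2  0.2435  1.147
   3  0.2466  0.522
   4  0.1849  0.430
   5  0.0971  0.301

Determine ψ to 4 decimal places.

ψ = 0.1929

Let ψ = V/F and solve Σ zᵢ(Kᵢ−1)/(1+ψ(Kᵢ−1)) = 0.
Feasibility: ΣzᵢKᵢ = 1.1323, Σzᵢ/Kᵢ = 1.5217 — both > 1, two phases present.
Iterate (Newton) starting at ψ = 0.5:
  ψ = 0.5000: g = -0.16381, g' = -0.5241 → ψ = 0.1874
  ψ = 0.1874: g = 0.00320, g' = -0.5902 → ψ = 0.1928
  ψ = 0.1928: g = 0.00001, g' = -0.5864 → ψ = 0.1929
Converged at ψ = 0.1929.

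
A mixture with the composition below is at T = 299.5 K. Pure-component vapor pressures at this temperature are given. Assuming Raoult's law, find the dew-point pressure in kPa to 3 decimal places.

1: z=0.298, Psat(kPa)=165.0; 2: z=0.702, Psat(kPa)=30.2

At the dew point ψ → 1, so Σzᵢ/Kᵢ = 1 with Kᵢ = Pᵢˢᵃᵗ/P ⇒ 1/P = Σzᵢ/Pᵢˢᵃᵗ.
1/P = 0.298/165.0 + 0.702/30.2 = 0.025051 ⇒ P = 39.918 kPa

Pdew = 39.918 kPa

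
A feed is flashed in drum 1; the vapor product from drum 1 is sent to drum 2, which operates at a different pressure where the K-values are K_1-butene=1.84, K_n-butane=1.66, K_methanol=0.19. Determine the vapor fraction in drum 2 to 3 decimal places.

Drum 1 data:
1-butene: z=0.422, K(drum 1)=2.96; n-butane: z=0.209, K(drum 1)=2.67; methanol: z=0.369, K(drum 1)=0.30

Drum 1:
Rachford–Rice: g(ψ₁) = Σ zᵢ(Kᵢ−1)/(1+ψ₁(Kᵢ−1)) = 0.
Feasibility: ΣzᵢKᵢ = 1.918, Σzᵢ/Kᵢ = 1.451 — both > 1, two phases present.
Iterate (Newton) starting at ψ₁ = 0.5:
  ψ₁ = 0.500: g = 0.2106, g' = -1.015 → ψ₁ = 0.708
  ψ₁ = 0.708: g = -0.0052, g' = -1.117 → ψ₁ = 0.703
Converged at ψ₁ = 0.703.
Drum-1 compositions:
  1-butene: x = 0.177, y = 0.525
  n-butane: x = 0.096, y = 0.257
  methanol: x = 0.726, y = 0.218
Drum-2 feed = drum-1 vapor: z₂ = (0.5254, 0.2567, 0.2179).
Drum 2:
Material balance + equilibrium reduce to Σ zᵢ(Kᵢ−1)/(1+ψ₂(Kᵢ−1)) = 0.
Feasibility: ΣzᵢKᵢ = 1.434, Σzᵢ/Kᵢ = 1.587 — both > 1, two phases present.
Newton–Raphson from ψ₂ = 0.69:
  ψ₂ = 0.690: g = -0.0043, g' = -0.936 → ψ₂ = 0.685
Converged at ψ₂ = 0.685.
  1-butene: x = 0.333, y = 0.614
  n-butane: x = 0.177, y = 0.293
  methanol: x = 0.490, y = 0.093

V/F (drum 2) = 0.685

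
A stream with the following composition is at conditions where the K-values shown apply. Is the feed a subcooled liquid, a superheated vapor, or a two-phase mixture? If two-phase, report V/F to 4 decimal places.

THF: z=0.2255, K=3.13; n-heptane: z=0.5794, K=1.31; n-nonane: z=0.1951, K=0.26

ΣzᵢKᵢ = 1.5156; Σzᵢ/Kᵢ = 1.2647.
Both exceed 1, so a two-phase solution exists.
Let ψ = V/F and solve Σ zᵢ(Kᵢ−1)/(1+ψ(Kᵢ−1)) = 0.
Newton iteration, ψ⁰ = 0.7:
  ψ = 0.7000: g = 0.04088, g' = -0.6623 → ψ = 0.7617
  ψ = 0.7617: g = -0.00242, g' = -0.7464 → ψ = 0.7585
Converged at ψ = 0.7585.

two-phase, V/F = 0.7585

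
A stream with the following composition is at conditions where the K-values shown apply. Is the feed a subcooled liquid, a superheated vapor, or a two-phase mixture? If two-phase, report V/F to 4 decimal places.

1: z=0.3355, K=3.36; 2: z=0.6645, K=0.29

ΣzᵢKᵢ = 1.3200; Σzᵢ/Kᵢ = 2.3912.
Both exceed 1, so a two-phase solution exists.
Material balance + equilibrium reduce to Σ zᵢ(Kᵢ−1)/(1+ψ(Kᵢ−1)) = 0.
Iterate (Newton) starting at ψ = 0.33:
  ψ = 0.3300: g = -0.17104, g' = -1.1619 → ψ = 0.1828
  ψ = 0.1828: g = 0.01100, g' = -1.3544 → ψ = 0.1909
  ψ = 0.1909: g = 0.00007, g' = -1.3363 → ψ = 0.1910
Converged at ψ = 0.1910.

two-phase, V/F = 0.1910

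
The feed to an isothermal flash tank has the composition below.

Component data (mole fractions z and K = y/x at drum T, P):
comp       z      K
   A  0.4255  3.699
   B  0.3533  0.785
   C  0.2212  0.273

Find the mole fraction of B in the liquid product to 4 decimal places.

Rachford–Rice: g(ψ) = Σ zᵢ(Kᵢ−1)/(1+ψ(Kᵢ−1)) = 0.
Feasibility: ΣzᵢKᵢ = 1.9117, Σzᵢ/Kᵢ = 1.3754 — both > 1, two phases present.
Newton–Raphson from ψ = 0.5:
  ψ = 0.5000: g = 0.15104, g' = -0.8706 → ψ = 0.6735
  ψ = 0.6735: g = 0.00366, g' = -0.8615 → ψ = 0.6777
Converged at ψ = 0.6777.
Compositions from xᵢ = zᵢ/(1+ψ(Kᵢ−1)), yᵢ = Kᵢxᵢ:
  A: x = 0.1504, y = 0.5563
  B: x = 0.4136, y = 0.3246
  C: x = 0.4360, y = 0.1190

x_B = 0.4136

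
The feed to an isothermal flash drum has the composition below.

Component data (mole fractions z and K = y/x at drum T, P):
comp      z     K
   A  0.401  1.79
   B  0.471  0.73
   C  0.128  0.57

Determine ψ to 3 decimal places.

ψ = 0.547

Material balance + equilibrium reduce to Σ zᵢ(Kᵢ−1)/(1+ψ(Kᵢ−1)) = 0.
Feasibility: ΣzᵢKᵢ = 1.135, Σzᵢ/Kᵢ = 1.094 — both > 1, two phases present.
Iterate (Newton) starting at ψ = 0.5:
  ψ = 0.500: g = 0.0100, g' = -0.213 → ψ = 0.547
Converged at ψ = 0.547.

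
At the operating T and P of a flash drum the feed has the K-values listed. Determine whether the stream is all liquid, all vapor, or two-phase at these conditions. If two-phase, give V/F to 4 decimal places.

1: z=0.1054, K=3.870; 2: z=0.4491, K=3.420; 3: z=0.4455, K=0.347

two-phase, V/F = 0.6708

ΣzᵢKᵢ = 2.0984; Σzᵢ/Kᵢ = 1.4424.
Both exceed 1, so a two-phase solution exists.
Material balance + equilibrium reduce to Σ zᵢ(Kᵢ−1)/(1+ψ(Kᵢ−1)) = 0.
Newton iteration, ψ⁰ = 0.5:
  ψ = 0.5000: g = 0.18406, g' = -1.1037 → ψ = 0.6668
  ψ = 0.6668: g = 0.00441, g' = -1.0832 → ψ = 0.6708
Converged at ψ = 0.6708.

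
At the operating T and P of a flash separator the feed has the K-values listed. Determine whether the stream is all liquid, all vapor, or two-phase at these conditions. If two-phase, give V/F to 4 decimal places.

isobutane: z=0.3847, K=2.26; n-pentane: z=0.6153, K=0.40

two-phase, V/F = 0.1528

ΣzᵢKᵢ = 1.1155; Σzᵢ/Kᵢ = 1.7085.
Both exceed 1, so a two-phase solution exists.
Iterate (Newton) starting at ψ = 0.66:
  ψ = 0.6600: g = -0.34658, g' = -0.7892 → ψ = 0.2209
  ψ = 0.2209: g = -0.04638, g' = -0.6681 → ψ = 0.1514
  ψ = 0.1514: g = 0.00097, g' = -0.6987 → ψ = 0.1528
Converged at ψ = 0.1528.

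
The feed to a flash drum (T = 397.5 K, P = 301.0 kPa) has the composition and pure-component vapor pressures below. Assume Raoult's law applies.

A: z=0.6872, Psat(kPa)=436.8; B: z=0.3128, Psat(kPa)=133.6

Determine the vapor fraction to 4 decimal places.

ψ = 0.5423

Raoult's law: Kᵢ = Pᵢˢᵃᵗ/P = Pᵢˢᵃᵗ/301.0.
  K_A = 436.8/301.0 = 1.451163, K_B = 133.6/301.0 = 0.443854
Let ψ = V/F and solve Σ zᵢ(Kᵢ−1)/(1+ψ(Kᵢ−1)) = 0.
g(0) = ΣzᵢKᵢ − 1 = 0.1361 and g(1) = 1 − Σzᵢ/Kᵢ = -0.1783, so a root lies in (0, 1).
Iterate (Newton) starting at ψ = 0.5:
  ψ = 0.5000: g = 0.01200, g' = -0.2788 → ψ = 0.5431
  ψ = 0.5431: g = -0.00021, g' = -0.2888 → ψ = 0.5423
Converged at ψ = 0.5423.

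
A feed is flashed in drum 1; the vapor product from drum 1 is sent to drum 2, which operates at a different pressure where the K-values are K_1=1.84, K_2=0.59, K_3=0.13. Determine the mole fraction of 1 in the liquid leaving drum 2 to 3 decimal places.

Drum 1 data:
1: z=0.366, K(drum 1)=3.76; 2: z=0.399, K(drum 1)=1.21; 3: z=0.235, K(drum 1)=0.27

Drum 1:
Material balance + equilibrium reduce to Σ zᵢ(Kᵢ−1)/(1+ψ₁(Kᵢ−1)) = 0.
g(0) = ΣzᵢKᵢ − 1 = 0.922 and g(1) = 1 − Σzᵢ/Kᵢ = -0.297, so a root lies in (0, 1).
Newton iteration, ψ₁⁰ = 0.37:
  ψ₁ = 0.370: g = 0.3425, g' = -0.933 → ψ₁ = 0.737
  ψ₁ = 0.737: g = 0.0340, g' = -0.903 → ψ₁ = 0.775
  ψ₁ = 0.775: g = -0.0010, g' = -0.960 → ψ₁ = 0.774
Converged at ψ₁ = 0.774.
Drum-1 compositions:
  1: x = 0.117, y = 0.439
  2: x = 0.343, y = 0.415
  3: x = 0.540, y = 0.146
Drum-2 feed = drum-1 vapor: z₂ = (0.4389, 0.4153, 0.1458).
Drum 2:
Material balance + equilibrium reduce to Σ zᵢ(Kᵢ−1)/(1+ψ₂(Kᵢ−1)) = 0.
Feasibility: ΣzᵢKᵢ = 1.072, Σzᵢ/Kᵢ = 2.064 — both > 1, two phases present.
Newton–Raphson from ψ₂ = 0.5:
  ψ₂ = 0.500: g = -0.1791, g' = -0.610 → ψ₂ = 0.206
  ψ₂ = 0.206: g = -0.0264, g' = -0.472 → ψ₂ = 0.150
Converged at ψ₂ = 0.150.
  1: x = 0.390, y = 0.717
  2: x = 0.443, y = 0.261
  3: x = 0.168, y = 0.022

x_1 (drum 2) = 0.390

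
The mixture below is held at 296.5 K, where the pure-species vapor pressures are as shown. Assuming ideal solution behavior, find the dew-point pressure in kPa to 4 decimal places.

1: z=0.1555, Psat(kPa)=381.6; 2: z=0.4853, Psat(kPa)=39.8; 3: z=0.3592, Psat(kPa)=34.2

Pdew = 43.2828 kPa

At the dew point ψ → 1, so Σzᵢ/Kᵢ = 1 with Kᵢ = Pᵢˢᵃᵗ/P ⇒ 1/P = Σzᵢ/Pᵢˢᵃᵗ.
1/P = 0.1555/381.6 + 0.4853/39.8 + 0.3592/34.2 = 0.0231039 ⇒ P = 43.2828 kPa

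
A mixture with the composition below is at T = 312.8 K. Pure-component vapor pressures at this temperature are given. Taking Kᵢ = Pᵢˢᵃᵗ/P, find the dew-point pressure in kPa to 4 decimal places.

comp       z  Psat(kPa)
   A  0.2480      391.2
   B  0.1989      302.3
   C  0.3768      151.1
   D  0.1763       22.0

At the dew point ψ → 1, so Σzᵢ/Kᵢ = 1 with Kᵢ = Pᵢˢᵃᵗ/P ⇒ 1/P = Σzᵢ/Pᵢˢᵃᵗ.
1/P = 0.2480/391.2 + 0.1989/302.3 + 0.3768/151.1 + 0.1763/22.0 = 0.0117993 ⇒ P = 84.7511 kPa

Pdew = 84.7511 kPa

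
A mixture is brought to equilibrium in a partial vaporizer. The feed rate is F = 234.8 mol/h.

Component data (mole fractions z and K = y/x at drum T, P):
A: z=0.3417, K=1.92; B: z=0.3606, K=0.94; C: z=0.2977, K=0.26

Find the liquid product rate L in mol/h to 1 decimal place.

L = 196.0 mol/h

Rachford–Rice: g(V/F) = Σ zᵢ(Kᵢ−1)/(1+V/F(Kᵢ−1)) = 0.
Check two-phase: ΣzᵢKᵢ = 1.0724 > 1 and Σzᵢ/Kᵢ = 1.7066 > 1, so g(0) = 0.0724 > 0 and g(1) = -0.7066 < 0.
Newton iteration, V/F⁰ = 0.44:
  V/F = 0.4400: g = -0.12510, g' = -0.5064 → V/F = 0.1929
  V/F = 0.1929: g = -0.01190, g' = -0.4318 → V/F = 0.1654
  V/F = 0.1654: g = -0.00002, g' = -0.4309 → V/F = 0.1653
Converged at V/F = 0.1653.
Then V = V/F·F = 0.1653·234.8 = 38.8 mol/h and L = F − V = 196.0 mol/h.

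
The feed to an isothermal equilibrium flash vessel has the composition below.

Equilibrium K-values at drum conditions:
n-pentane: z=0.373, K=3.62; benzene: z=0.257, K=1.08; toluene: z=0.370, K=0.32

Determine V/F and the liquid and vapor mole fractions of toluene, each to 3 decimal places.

V/F = 0.571, x_toluene = 0.605, y_toluene = 0.194

Rachford–Rice: g(V/F) = Σ zᵢ(Kᵢ−1)/(1+V/F(Kᵢ−1)) = 0.
Feasibility: ΣzᵢKᵢ = 1.746, Σzᵢ/Kᵢ = 1.497 — both > 1, two phases present.
Newton iteration, V/F⁰ = 0.52:
  V/F = 0.520: g = 0.0442, g' = -0.870 → V/F = 0.571
Converged at V/F = 0.571.
Compositions from xᵢ = zᵢ/(1+V/F(Kᵢ−1)), yᵢ = Kᵢxᵢ:
  n-pentane: x = 0.149, y = 0.541
  benzene: x = 0.246, y = 0.265
  toluene: x = 0.605, y = 0.194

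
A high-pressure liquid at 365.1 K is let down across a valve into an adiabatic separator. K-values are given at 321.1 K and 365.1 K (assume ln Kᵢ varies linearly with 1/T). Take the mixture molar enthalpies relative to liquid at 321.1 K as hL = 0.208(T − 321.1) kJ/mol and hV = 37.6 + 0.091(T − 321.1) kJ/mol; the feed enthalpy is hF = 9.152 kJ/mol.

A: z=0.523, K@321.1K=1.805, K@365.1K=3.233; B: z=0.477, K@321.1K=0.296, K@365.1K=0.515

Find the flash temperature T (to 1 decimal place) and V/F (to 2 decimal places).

T = 324.5 K, V/F = 0.23

Adiabatic flash: solve Rachford–Rice at each trial T, then check hF = ψ·hV(T) + (1−ψ)·hL(T).
  T = 321.1 K: K = (1.805, 0.296), RR gives ψ = 0.150, H_out = 5.653 kJ/mol
  T = 365.1 K: K = (3.233, 0.515), RR gives ψ = 0.865, H_out = 37.214 kJ/mol
  T = 343.1 K: K = (2.461, 0.397), RR gives ψ = 0.542, H_out = 23.543 kJ/mol
  T = 332.1 K: K = (2.119, 0.345), RR gives ψ = 0.372, H_out = 15.783 kJ/mol
  T = 326.6 K: K = (1.958, 0.320), RR gives ψ = 0.271, H_out = 11.162 kJ/mol
  T = 323.9 K: K = (1.882, 0.308), RR gives ψ = 0.215, H_out = 8.596 kJ/mol
  T = 325.2 K: K = (1.918, 0.314), RR gives ψ = 0.243, H_out = 9.861 kJ/mol
Linear interpolation between T = 323.9 (H_out = 8.596) and T = 325.2 (H_out = 9.861) on hF = 9.152 gives T ≈ 324.5 K, at which ψ = 0.23.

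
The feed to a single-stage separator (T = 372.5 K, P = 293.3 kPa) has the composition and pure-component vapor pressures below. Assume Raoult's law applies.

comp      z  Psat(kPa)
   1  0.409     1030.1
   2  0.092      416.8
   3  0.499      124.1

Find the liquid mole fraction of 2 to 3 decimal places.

Raoult's law: Kᵢ = Pᵢˢᵃᵗ/P = Pᵢˢᵃᵗ/293.3.
  K_1 = 1030.1/293.3 = 3.51210, K_2 = 416.8/293.3 = 1.42107, K_3 = 124.1/293.3 = 0.42312
Rachford–Rice: g(ψ) = Σ zᵢ(Kᵢ−1)/(1+ψ(Kᵢ−1)) = 0.
Check two-phase: ΣzᵢKᵢ = 1.778 > 1 and Σzᵢ/Kᵢ = 1.361 > 1, so g(0) = 0.778 > 0 and g(1) = -0.361 < 0.
Newton–Raphson from ψ = 0.5:
  ψ = 0.500: g = 0.0829, g' = -0.846 → ψ = 0.598
  ψ = 0.598: g = 0.0021, g' = -0.810 → ψ = 0.601
Converged at ψ = 0.601.
Compositions from xᵢ = zᵢ/(1+ψ(Kᵢ−1)), yᵢ = Kᵢxᵢ:
  1: x = 0.163, y = 0.573
  2: x = 0.073, y = 0.104
  3: x = 0.764, y = 0.323

x_2 = 0.073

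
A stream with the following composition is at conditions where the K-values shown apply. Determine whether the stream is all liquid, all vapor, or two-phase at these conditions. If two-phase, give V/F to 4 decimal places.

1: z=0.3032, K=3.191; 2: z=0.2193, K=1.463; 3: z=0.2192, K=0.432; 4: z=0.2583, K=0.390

two-phase, V/F = 0.4984

ΣzᵢKᵢ = 1.4838; Σzᵢ/Kᵢ = 1.4146.
Both exceed 1, so a two-phase solution exists.
Material balance + equilibrium reduce to Σ zᵢ(Kᵢ−1)/(1+ψ(Kᵢ−1)) = 0.
Newton–Raphson from ψ = 0.5:
  ψ = 0.5000: g = -0.00113, g' = -0.6994 → ψ = 0.4984
Converged at ψ = 0.4984.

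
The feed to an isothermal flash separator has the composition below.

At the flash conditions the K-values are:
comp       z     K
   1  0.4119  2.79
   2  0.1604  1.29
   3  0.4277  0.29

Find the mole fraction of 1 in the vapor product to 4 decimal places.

Material balance + equilibrium reduce to Σ zᵢ(Kᵢ−1)/(1+ψ(Kᵢ−1)) = 0.
Feasibility: ΣzᵢKᵢ = 1.4801, Σzᵢ/Kᵢ = 1.7468 — both > 1, two phases present.
Iterate (Newton) starting at ψ = 0.5:
  ψ = 0.5000: g = -0.04110, g' = -0.8961 → ψ = 0.4541
  ψ = 0.4541: g = -0.00037, g' = -0.8817 → ψ = 0.4537
Converged at ψ = 0.4537.
Compositions from xᵢ = zᵢ/(1+ψ(Kᵢ−1)), yᵢ = Kᵢxᵢ:
  1: x = 0.2273, y = 0.6342
  2: x = 0.1417, y = 0.1829
  3: x = 0.6310, y = 0.1830

y_1 = 0.6342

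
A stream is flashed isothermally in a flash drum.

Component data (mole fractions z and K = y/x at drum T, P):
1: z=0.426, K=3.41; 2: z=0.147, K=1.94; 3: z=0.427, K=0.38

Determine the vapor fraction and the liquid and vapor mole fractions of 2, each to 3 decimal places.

ψ = 0.697, x_2 = 0.089, y_2 = 0.172

Newton–Raphson from ψ = 0.5:
  ψ = 0.500: g = 0.1759, g' = -0.914 → ψ = 0.693
  ψ = 0.693: g = 0.0044, g' = -0.899 → ψ = 0.697
Converged at ψ = 0.697.
Compositions from xᵢ = zᵢ/(1+ψ(Kᵢ−1)), yᵢ = Kᵢxᵢ:
  1: x = 0.159, y = 0.542
  2: x = 0.089, y = 0.172
  3: x = 0.752, y = 0.286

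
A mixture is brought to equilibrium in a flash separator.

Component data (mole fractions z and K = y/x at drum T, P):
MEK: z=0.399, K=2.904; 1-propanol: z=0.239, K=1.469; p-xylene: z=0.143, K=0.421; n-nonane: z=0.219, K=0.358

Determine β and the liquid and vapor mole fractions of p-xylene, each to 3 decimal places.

β = 0.721, x_p-xylene = 0.245, y_p-xylene = 0.103

Rachford–Rice: g(β) = Σ zᵢ(Kᵢ−1)/(1+β(Kᵢ−1)) = 0.
g(0) = ΣzᵢKᵢ − 1 = 0.648 and g(1) = 1 − Σzᵢ/Kᵢ = -0.251, so a root lies in (0, 1).
Newton iteration, β⁰ = 0.35:
  β = 0.350: g = 0.2670, g' = -0.785 → β = 0.690
  β = 0.690: g = 0.0227, g' = -0.724 → β = 0.721
Converged at β = 0.721.
Compositions from xᵢ = zᵢ/(1+β(Kᵢ−1)), yᵢ = Kᵢxᵢ:
  MEK: x = 0.168, y = 0.488
  1-propanol: x = 0.179, y = 0.262
  p-xylene: x = 0.245, y = 0.103
  n-nonane: x = 0.408, y = 0.146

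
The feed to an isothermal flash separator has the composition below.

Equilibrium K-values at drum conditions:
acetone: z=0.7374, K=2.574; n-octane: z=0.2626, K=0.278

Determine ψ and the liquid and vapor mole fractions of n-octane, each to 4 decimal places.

Rachford–Rice: g(ψ) = Σ zᵢ(Kᵢ−1)/(1+ψ(Kᵢ−1)) = 0.
Check two-phase: ΣzᵢKᵢ = 1.9711 > 1 and Σzᵢ/Kᵢ = 1.2311 > 1, so g(0) = 0.9711 > 0 and g(1) = -0.2311 < 0.
Binary case is linear: z₁(K₁−1)(1+ψ(K₂−1)) + z₂(K₂−1)(1+ψ(K₁−1)) = 0
⇒ ψ = [z₁(K₁−1)+z₂(K₂−1)] / [−(K₁−1)(K₂−1)] = 0.97107/1.13643 = 0.8545
Compositions from xᵢ = zᵢ/(1+ψ(Kᵢ−1)), yᵢ = Kᵢxᵢ:
  acetone: x = 0.3145, y = 0.8094
  n-octane: x = 0.6855, y = 0.1906

ψ = 0.8545, x_n-octane = 0.6855, y_n-octane = 0.1906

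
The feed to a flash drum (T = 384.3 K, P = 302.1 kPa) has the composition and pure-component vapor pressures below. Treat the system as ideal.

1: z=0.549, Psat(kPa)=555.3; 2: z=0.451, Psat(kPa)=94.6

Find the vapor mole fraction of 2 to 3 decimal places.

Raoult's law: Kᵢ = Pᵢˢᵃᵗ/P = Pᵢˢᵃᵗ/302.1.
  K_1 = 555.3/302.1 = 1.83813, K_2 = 94.6/302.1 = 0.31314
Iterate (Newton) starting at ψ = 0.38:
  ψ = 0.380: g = -0.0702, g' = -0.611 → ψ = 0.265
  ψ = 0.265: g = -0.0023, g' = -0.576 → ψ = 0.261
Converged at ψ = 0.261.
Compositions from xᵢ = zᵢ/(1+ψ(Kᵢ−1)), yᵢ = Kᵢxᵢ:
  1: x = 0.450, y = 0.828
  2: x = 0.550, y = 0.172

y_2 = 0.172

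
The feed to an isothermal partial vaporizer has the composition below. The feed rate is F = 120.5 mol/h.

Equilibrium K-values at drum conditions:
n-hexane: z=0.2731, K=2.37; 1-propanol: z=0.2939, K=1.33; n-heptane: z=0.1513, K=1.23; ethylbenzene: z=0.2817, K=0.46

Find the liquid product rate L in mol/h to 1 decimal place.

L = 19.1 mol/h

Let ψ = V/F and solve Σ zᵢ(Kᵢ−1)/(1+ψ(Kᵢ−1)) = 0.
Feasibility: ΣzᵢKᵢ = 1.3538, Σzᵢ/Kᵢ = 1.0716 — both > 1, two phases present.
Newton–Raphson from ψ = 0.68:
  ψ = 0.6800: g = 0.06261, g' = -0.3699 → ψ = 0.8493
  ψ = 0.8493: g = -0.00318, g' = -0.4149 → ψ = 0.8416
Converged at ψ = 0.8416.
Then V = ψ·F = 0.8416·120.5 = 101.4 mol/h and L = F − V = 19.1 mol/h.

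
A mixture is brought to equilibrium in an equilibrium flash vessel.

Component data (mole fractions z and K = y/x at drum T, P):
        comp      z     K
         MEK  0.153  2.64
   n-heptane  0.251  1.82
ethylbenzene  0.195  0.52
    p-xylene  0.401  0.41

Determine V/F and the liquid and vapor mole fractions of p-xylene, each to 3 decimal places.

Newton–Raphson from V/F = 0.47:
  V/F = 0.470: g = -0.1580, g' = -0.561 → V/F = 0.189
  V/F = 0.189: g = 0.0008, g' = -0.598 → V/F = 0.190
Converged at V/F = 0.190.
Compositions from xᵢ = zᵢ/(1+V/F(Kᵢ−1)), yᵢ = Kᵢxᵢ:
  MEK: x = 0.117, y = 0.308
  n-heptane: x = 0.217, y = 0.395
  ethylbenzene: x = 0.215, y = 0.112
  p-xylene: x = 0.452, y = 0.185

V/F = 0.190, x_p-xylene = 0.452, y_p-xylene = 0.185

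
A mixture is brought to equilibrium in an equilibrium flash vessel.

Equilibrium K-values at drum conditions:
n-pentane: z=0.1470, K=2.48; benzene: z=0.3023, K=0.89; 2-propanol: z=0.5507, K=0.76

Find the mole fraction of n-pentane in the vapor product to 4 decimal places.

Newton–Raphson from β = 0.5:
  β = 0.5000: g = -0.06034, g' = -0.1514 → β = 0.1014
  β = 0.1014: g = 0.02007, g' = -0.2805 → β = 0.1730
  β = 0.1730: g = 0.00142, g' = -0.2424 → β = 0.1789
Converged at β = 0.1789.
Compositions from xᵢ = zᵢ/(1+β(Kᵢ−1)), yᵢ = Kᵢxᵢ:
  n-pentane: x = 0.1162, y = 0.2882
  benzene: x = 0.3084, y = 0.2744
  2-propanol: x = 0.5754, y = 0.4373

y_n-pentane = 0.2882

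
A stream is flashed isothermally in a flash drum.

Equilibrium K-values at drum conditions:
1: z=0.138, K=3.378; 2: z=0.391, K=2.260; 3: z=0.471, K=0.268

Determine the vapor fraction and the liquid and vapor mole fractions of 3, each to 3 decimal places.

Let ψ = V/F and solve Σ zᵢ(Kᵢ−1)/(1+ψ(Kᵢ−1)) = 0.
g(0) = ΣzᵢKᵢ − 1 = 0.476 and g(1) = 1 − Σzᵢ/Kᵢ = -0.971, so a root lies in (0, 1).
Newton iteration, ψ⁰ = 0.5:
  ψ = 0.500: g = -0.0916, g' = -1.024 → ψ = 0.411
  ψ = 0.411: g = -0.0021, g' = -0.985 → ψ = 0.408
Converged at ψ = 0.408.
Compositions from xᵢ = zᵢ/(1+ψ(Kᵢ−1)), yᵢ = Kᵢxᵢ:
  1: x = 0.070, y = 0.237
  2: x = 0.258, y = 0.583
  3: x = 0.672, y = 0.180

ψ = 0.408, x_3 = 0.672, y_3 = 0.180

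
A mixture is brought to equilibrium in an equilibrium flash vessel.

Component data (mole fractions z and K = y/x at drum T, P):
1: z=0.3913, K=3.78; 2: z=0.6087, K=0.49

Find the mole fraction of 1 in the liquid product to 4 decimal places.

Binary case is linear: z₁(K₁−1)(1+V/F(K₂−1)) + z₂(K₂−1)(1+V/F(K₁−1)) = 0
⇒ V/F = [z₁(K₁−1)+z₂(K₂−1)] / [−(K₁−1)(K₂−1)] = 0.77738/1.41780 = 0.5483
Compositions from xᵢ = zᵢ/(1+V/F(Kᵢ−1)), yᵢ = Kᵢxᵢ:
  1: x = 0.1550, y = 0.5860
  2: x = 0.8450, y = 0.4140

x_1 = 0.1550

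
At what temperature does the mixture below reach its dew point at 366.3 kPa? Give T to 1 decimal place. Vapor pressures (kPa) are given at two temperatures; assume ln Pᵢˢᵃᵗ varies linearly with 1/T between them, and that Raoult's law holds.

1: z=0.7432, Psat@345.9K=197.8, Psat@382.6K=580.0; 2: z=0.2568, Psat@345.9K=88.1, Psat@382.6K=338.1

Dew-point temperature: Σzᵢ·P/Pᵢˢᵃᵗ(T) = 1. Interpolate ln Pᵢˢᵃᵗ = aᵢ + bᵢ/T.
  T = 345.9 K: ΣzᵢP/Pᵢˢᵃᵗ = 2.4440
  T = 382.6 K: ΣzᵢP/Pᵢˢᵃᵗ = 0.7476
  T = 364.2 K: ΣzᵢP/Pᵢˢᵃᵗ = 1.3112
  T = 373.4 K: ΣzᵢP/Pᵢˢᵃᵗ = 0.9828
  T = 368.8 K: ΣzᵢP/Pᵢˢᵃᵗ = 1.1330
  T = 371.1 K: ΣzᵢP/Pᵢˢᵃᵗ = 1.0547
Interpolating between 371.1 K and 373.4 K gives T ≈ 372.8 K.

T = 372.8 K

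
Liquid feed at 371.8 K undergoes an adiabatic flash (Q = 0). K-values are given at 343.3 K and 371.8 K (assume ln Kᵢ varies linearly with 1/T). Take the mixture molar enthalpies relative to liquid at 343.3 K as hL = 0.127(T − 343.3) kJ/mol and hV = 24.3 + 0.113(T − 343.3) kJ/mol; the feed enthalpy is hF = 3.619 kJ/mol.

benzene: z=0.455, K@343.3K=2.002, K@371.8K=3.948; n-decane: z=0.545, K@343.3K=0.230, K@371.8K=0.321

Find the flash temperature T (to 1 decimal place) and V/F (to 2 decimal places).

Adiabatic flash: solve Rachford–Rice at each trial T, then check hF = ψ·hV(T) + (1−ψ)·hL(T).
  T = 343.3 K: K = (2.002, 0.230), RR gives ψ = 0.047, H_out = 1.142 kJ/mol
  T = 371.8 K: K = (3.948, 0.321), RR gives ψ = 0.485, H_out = 15.217 kJ/mol
  T = 357.6 K: K = (2.853, 0.274), RR gives ψ = 0.332, H_out = 9.826 kJ/mol
  T = 350.5 K: K = (2.402, 0.251), RR gives ψ = 0.219, H_out = 6.215 kJ/mol
  T = 346.9 K: K = (2.195, 0.241), RR gives ψ = 0.143, H_out = 3.925 kJ/mol
  T = 345.1 K: K = (2.097, 0.235), RR gives ψ = 0.098, H_out = 2.608 kJ/mol
Linear interpolation between T = 345.1 (H_out = 2.608) and T = 346.9 (H_out = 3.925) on hF = 3.619 gives T ≈ 346.5 K, at which ψ = 0.13.

T = 346.5 K, V/F = 0.13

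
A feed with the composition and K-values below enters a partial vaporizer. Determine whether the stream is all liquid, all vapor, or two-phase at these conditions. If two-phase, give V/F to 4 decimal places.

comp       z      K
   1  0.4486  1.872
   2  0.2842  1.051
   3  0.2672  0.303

ΣzᵢKᵢ = 1.2194; Σzᵢ/Kᵢ = 1.3919.
Both exceed 1, so a two-phase solution exists.
Iterate (Newton) starting at ψ = 0.5:
  ψ = 0.5000: g = 0.00068, g' = -0.4719 → ψ = 0.5014
Converged at ψ = 0.5014.

two-phase, V/F = 0.5014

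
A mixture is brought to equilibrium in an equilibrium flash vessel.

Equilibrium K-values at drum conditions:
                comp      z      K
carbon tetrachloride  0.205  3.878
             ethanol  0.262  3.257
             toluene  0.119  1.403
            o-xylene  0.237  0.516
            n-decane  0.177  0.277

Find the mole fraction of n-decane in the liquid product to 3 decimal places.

Material balance + equilibrium reduce to Σ zᵢ(Kᵢ−1)/(1+ψ(Kᵢ−1)) = 0.
Feasibility: ΣzᵢKᵢ = 1.987, Σzᵢ/Kᵢ = 1.316 — both > 1, two phases present.
Iterate (Newton) starting at ψ = 0.5:
  ψ = 0.500: g = 0.2079, g' = -0.917 → ψ = 0.727
  ψ = 0.727: g = 0.0053, g' = -0.924 → ψ = 0.732
Converged at ψ = 0.732.
Compositions from xᵢ = zᵢ/(1+ψ(Kᵢ−1)), yᵢ = Kᵢxᵢ:
  carbon tetrachloride: x = 0.066, y = 0.256
  ethanol: x = 0.099, y = 0.322
  toluene: x = 0.092, y = 0.129
  o-xylene: x = 0.367, y = 0.189
  n-decane: x = 0.376, y = 0.104

x_n-decane = 0.376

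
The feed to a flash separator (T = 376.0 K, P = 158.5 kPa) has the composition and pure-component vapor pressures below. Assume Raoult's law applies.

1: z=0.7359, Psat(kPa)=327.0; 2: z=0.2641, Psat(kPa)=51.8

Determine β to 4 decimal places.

Raoult's law: Kᵢ = Pᵢˢᵃᵗ/P = Pᵢˢᵃᵗ/158.5.
  K_1 = 327.0/158.5 = 2.063091, K_2 = 51.8/158.5 = 0.326814
Material balance + equilibrium reduce to Σ zᵢ(Kᵢ−1)/(1+β(Kᵢ−1)) = 0.
g(0) = ΣzᵢKᵢ − 1 = 0.6045 and g(1) = 1 − Σzᵢ/Kᵢ = -0.1648, so a root lies in (0, 1).
Binary case is linear: z₁(K₁−1)(1+β(K₂−1)) + z₂(K₂−1)(1+β(K₁−1)) = 0
⇒ β = [z₁(K₁−1)+z₂(K₂−1)] / [−(K₁−1)(K₂−1)] = 0.60454/0.71566 = 0.8447

β = 0.8447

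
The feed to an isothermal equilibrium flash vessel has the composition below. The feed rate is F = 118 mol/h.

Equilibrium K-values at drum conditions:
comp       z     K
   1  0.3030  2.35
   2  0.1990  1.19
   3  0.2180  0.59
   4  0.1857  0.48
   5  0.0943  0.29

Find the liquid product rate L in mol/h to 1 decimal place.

Rachford–Rice: g(ψ) = Σ zᵢ(Kᵢ−1)/(1+ψ(Kᵢ−1)) = 0.
Check two-phase: ΣzᵢKᵢ = 1.1940 > 1 and Σzᵢ/Kᵢ = 1.3777 > 1, so g(0) = 0.1940 > 0 and g(1) = -0.3777 < 0.
Newton iteration, ψ⁰ = 0.5:
  ψ = 0.5000: g = -0.06798, g' = -0.4668 → ψ = 0.3543
  ψ = 0.3543: g = -0.00029, g' = -0.4695 → ψ = 0.3537
Converged at ψ = 0.3537.
Then V = ψ·F = 0.3537·118 = 41.7 mol/h and L = F − V = 76.3 mol/h.

L = 76.3 mol/h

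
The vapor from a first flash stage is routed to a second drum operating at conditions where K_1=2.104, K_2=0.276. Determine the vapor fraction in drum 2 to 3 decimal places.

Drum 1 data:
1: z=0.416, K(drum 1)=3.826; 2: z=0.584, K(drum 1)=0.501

V/F (drum 2) = 0.407

Drum 1:
Let ψ₁ = V/F and solve Σ zᵢ(Kᵢ−1)/(1+ψ₁(Kᵢ−1)) = 0.
g(0) = ΣzᵢKᵢ − 1 = 0.884 and g(1) = 1 − Σzᵢ/Kᵢ = -0.274, so a root lies in (0, 1).
Binary case is linear: z₁(K₁−1)(1+ψ₁(K₂−1)) + z₂(K₂−1)(1+ψ₁(K₁−1)) = 0
⇒ ψ₁ = [z₁(K₁−1)+z₂(K₂−1)] / [−(K₁−1)(K₂−1)] = 0.8842/1.4102 = 0.627
Drum-1 compositions:
  1: x = 0.150, y = 0.574
  2: x = 0.850, y = 0.426
Drum-2 feed = drum-1 vapor: z₂ = (0.5742, 0.4258).
Drum 2:
Rachford–Rice: g(ψ₂) = Σ zᵢ(Kᵢ−1)/(1+ψ₂(Kᵢ−1)) = 0.
Feasibility: ΣzᵢKᵢ = 1.326, Σzᵢ/Kᵢ = 1.816 — both > 1, two phases present.
Binary case is linear: z₁(K₁−1)(1+ψ₂(K₂−1)) + z₂(K₂−1)(1+ψ₂(K₁−1)) = 0
⇒ ψ₂ = [z₁(K₁−1)+z₂(K₂−1)] / [−(K₁−1)(K₂−1)] = 0.3256/0.7993 = 0.407
  1: x = 0.396, y = 0.833
  2: x = 0.604, y = 0.167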